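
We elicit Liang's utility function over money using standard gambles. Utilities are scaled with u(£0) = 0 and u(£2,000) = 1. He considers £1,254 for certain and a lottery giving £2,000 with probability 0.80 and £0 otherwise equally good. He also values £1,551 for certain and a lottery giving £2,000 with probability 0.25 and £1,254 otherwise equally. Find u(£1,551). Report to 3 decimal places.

The first gamble pins u(£1,254): it must equal 0.80·1 + 0.20·0 = 0.80.
Chaining: u(£1,551) = 0.25·1.00 + 0.75·0.80 = 0.8500.

0.850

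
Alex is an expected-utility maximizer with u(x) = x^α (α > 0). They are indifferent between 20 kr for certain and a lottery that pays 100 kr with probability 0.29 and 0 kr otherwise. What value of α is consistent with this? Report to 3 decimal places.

EU(lottery) = 0.29·100^α + 0.71·0 = 0.29·100^α.
Equating: 20^α = 0.29·100^α, i.e. 0.2000^α = 0.29.
Take logs: α = ln 0.29 / ln(20/100) ≈ 0.76913.

α ≈ 0.769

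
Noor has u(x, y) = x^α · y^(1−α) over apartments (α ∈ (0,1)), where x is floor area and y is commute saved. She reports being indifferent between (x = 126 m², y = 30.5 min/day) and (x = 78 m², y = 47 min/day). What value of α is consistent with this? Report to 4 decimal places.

α ≈ 0.4741

Indifference: 126^α · 30.5^(1−α) = 78^α · 47^(1−α).
(126/78)^α = (47/30.5)^(1−α); take logs: α·ln(126/78) = (1−α)·ln(47/30.5), i.e. α·0.4795731 = (1−α)·0.4324209.
With A = 0.4795731 and B = 0.4324209: α·A = (1−α)·B, so α = B/(A+B) = 0.4324209/0.9119940 ≈ 0.4741.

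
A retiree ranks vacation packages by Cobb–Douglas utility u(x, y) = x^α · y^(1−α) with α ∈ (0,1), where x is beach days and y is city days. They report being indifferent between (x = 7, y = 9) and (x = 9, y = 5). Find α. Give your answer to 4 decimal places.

α ≈ 0.7005

The Cobb–Douglas utilities coincide, so 7^α·9^(1−α) = 9^α·5^(1−α).
Taking logs: α·ln 7 + (1−α)·ln 9 = α·ln 9 + (1−α)·ln 5, i.e. α·-0.2513144 = (1−α)·-0.5877867.
So α/(1−α) = (-0.5877867)/(-0.2513144) = 2.3388501, and α = 2.3388501/3.3388501 ≈ 0.7005.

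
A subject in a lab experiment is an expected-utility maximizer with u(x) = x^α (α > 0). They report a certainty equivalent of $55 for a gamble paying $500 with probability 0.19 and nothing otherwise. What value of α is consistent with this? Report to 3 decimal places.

Since u(0) = 0, the lottery's EU is 0.19·500^α.
Setting u(55) equal to that: 55^α = 0.19·500^α ⇒ (55/500)^α = 0.19.
α = ln(0.19) / ln(55/500) = -1.660731/-2.207275 ≈ 0.752.

α ≈ 0.752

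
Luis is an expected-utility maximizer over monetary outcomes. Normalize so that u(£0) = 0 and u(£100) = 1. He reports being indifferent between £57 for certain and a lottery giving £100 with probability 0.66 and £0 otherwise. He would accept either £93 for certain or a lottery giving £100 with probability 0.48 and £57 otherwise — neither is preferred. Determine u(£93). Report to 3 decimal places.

0.823

From the first indifference, u(£57) = 0.66·u(£100) + 0.34·u(£0) = 0.66·1 + 0.34·0 = 0.66.
The second indifference gives u(£93) = 0.48·u(£100) + 0.52·u(£57) = 0.48·1.00 + 0.52·0.66 = 0.8232.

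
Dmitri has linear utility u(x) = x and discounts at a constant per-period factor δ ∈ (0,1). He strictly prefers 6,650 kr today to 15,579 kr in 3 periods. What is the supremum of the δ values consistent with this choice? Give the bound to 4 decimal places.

Under u(x) = x this choice says 6650 > δ^3·15579.
Dividing by 15579: δ^3 < 0.42686. Both sides are positive, so the cube root keeps the direction.
δ < (6650/15579)^(1/3) ≈ 0.7529.

δ < 0.7529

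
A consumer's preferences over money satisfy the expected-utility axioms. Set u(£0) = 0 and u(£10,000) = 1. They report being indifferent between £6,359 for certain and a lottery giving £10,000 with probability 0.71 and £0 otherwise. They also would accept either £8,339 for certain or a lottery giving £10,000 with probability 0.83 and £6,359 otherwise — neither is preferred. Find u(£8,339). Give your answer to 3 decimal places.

0.951

First, u(£6,359) = 0.71·u(£10,000) + 0.29·u(£0) = 0.71.
The second indifference gives u(£8,339) = 0.83·u(£10,000) + 0.17·u(£6,359) = 0.83·1.00 + 0.17·0.71 = 0.9507.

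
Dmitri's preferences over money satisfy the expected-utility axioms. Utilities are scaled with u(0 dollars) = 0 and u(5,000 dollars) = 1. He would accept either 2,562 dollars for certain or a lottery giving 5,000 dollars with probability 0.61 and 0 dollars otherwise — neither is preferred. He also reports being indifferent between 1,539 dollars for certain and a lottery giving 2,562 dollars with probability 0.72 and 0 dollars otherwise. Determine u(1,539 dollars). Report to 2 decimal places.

The first gamble pins u(2,562 dollars): it must equal 0.61·1 + 0.39·0 = 0.61.
Then u(1,539 dollars) = 0.72·u(2,562 dollars) + 0.28·u(0 dollars) = 0.72·0.61 + 0.28·0.00 = 0.4392.

0.44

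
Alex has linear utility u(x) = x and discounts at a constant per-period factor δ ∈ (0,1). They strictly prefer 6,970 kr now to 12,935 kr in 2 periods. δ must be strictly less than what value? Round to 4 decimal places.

Under u(x) = x this choice says 6970 > δ^2·12935.
Hence δ^2 < 6970/12935 = 0.53885, and x ↦ x^(1/2) is increasing on (0,∞).
δ < 0.53885^(1/2) = 0.7341.

δ < 0.7341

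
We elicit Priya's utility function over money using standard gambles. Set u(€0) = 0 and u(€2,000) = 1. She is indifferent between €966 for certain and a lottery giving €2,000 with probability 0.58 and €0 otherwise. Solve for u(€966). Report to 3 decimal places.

0.580

u(€966) equals the lottery's expected utility: 0.58·1 + 0.42·0 = 0.58.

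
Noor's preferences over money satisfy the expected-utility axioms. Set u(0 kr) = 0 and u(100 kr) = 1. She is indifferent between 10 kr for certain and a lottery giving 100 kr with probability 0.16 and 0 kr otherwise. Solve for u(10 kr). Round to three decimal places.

By the standard-gamble method, u(10 kr) is just the indifference probability on the best outcome: 0.16.

0.160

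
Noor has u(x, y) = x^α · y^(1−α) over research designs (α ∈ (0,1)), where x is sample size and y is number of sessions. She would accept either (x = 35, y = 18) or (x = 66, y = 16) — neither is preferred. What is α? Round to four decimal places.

The Cobb–Douglas utilities coincide, so 35^α·18^(1−α) = 66^α·16^(1−α).
(35/66)^α = (16/18)^(1−α); take logs: α·ln(35/66) = (1−α)·ln(16/18), i.e. α·-0.6343067 = (1−α)·-0.1177830.
So α/(1−α) = (-0.1177830)/(-0.6343067) = 0.1856878, and α = 0.1856878/1.1856878 ≈ 0.1566.

α ≈ 0.1566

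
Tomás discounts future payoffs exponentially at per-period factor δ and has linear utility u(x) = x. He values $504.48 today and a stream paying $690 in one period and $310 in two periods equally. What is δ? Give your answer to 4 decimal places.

Present value of the stream is 690·δ + 310·δ². Indifference gives 690δ + 310δ² = 504.48.
So 310δ² + 690δ − 504.48 = 0.
By the quadratic formula (taking the positive root), δ = (−690 + √1101655.20) / 620 ≈ 0.5800.

δ ≈ 0.5800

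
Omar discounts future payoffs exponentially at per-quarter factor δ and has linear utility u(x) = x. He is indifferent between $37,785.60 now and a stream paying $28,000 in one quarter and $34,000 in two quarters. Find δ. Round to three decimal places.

δ ≈ 0.720

Present value of the stream is 28000·δ + 34000·δ². Indifference gives 28000δ + 34000δ² = 37785.60.
So 34000δ² + 28000δ − 37785.60 = 0.
The positive root is δ = [−28000 + √(28000² + 4·34000·37785.60)] / (2·34000) = (−28000 + 76960.000)/68000 ≈ 0.720.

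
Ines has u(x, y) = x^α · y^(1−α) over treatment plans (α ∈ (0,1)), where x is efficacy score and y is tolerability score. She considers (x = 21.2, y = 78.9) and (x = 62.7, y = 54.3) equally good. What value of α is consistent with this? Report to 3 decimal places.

Set the two utilities equal: 21.2^α·78.9^(1−α) = 62.7^α·54.3^(1−α).
(21.2/62.7)^α = (54.3/78.9)^(1−α); take logs: α·ln(21.2/62.7) = (1−α)·ln(54.3/78.9), i.e. α·-1.084360 = (1−α)·-0.373657.
So α/(1−α) = (-0.373657)/(-1.084360) = 0.344588, and α = 0.344588/1.344588 ≈ 0.256.

α ≈ 0.256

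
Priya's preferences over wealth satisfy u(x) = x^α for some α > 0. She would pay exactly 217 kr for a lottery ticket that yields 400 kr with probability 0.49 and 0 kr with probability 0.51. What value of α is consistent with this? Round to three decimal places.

α ≈ 1.166

EU(lottery) = 0.49·400^α + 0.51·0 = 0.49·400^α.
Equating: 217^α = 0.49·400^α, i.e. 0.5425^α = 0.49.
α = ln(0.49) / ln(217/400) = -0.713350/-0.611567 ≈ 1.166.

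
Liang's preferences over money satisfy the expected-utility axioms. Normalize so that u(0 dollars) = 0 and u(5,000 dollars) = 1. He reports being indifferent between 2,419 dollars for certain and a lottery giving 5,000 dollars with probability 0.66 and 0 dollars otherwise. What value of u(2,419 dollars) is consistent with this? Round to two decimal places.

By the standard-gamble method, u(2,419 dollars) is just the indifference probability on the best outcome: 0.66.

0.66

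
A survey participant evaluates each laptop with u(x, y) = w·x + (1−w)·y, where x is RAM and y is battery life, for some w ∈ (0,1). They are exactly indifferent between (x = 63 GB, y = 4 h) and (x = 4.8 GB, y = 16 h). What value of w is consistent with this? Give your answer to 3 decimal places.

Equating utilities: w·63 + (1−w)·4 = w·4.8 + (1−w)·16.
w·(63−4.8) = (1−w)·(16−4), i.e. w·58.2 = (1−w)·12.
Hence w = 12/(58.2+12) = 12/70.2 = 0.171.

w = 0.171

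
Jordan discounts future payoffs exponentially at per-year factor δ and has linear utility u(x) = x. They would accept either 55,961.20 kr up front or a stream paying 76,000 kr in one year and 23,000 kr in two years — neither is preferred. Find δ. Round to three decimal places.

Equating present values: 55961.20 = 76000δ + 23000δ².
Rearranged: 23000δ² + 76000δ − 55961.20 = 0.
By the quadratic formula (taking the positive root), δ = (−76000 + √10924430400.00) / 46000 ≈ 0.620.

δ ≈ 0.620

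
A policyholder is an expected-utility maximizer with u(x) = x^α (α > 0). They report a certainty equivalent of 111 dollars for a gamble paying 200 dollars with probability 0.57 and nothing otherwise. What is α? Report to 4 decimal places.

The lottery's expected utility is 0.57·u(200) + 0.43·u(0) = 0.57·200^α (since u(0) = 0 for α > 0).
Setting u(111) equal to that: 111^α = 0.57·200^α ⇒ (111/200)^α = 0.57.
Take logs: α = ln 0.57 / ln(111/200) ≈ 0.954706.

α ≈ 0.9547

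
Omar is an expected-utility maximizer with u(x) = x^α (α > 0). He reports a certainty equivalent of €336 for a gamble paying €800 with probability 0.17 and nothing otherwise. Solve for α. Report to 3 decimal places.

EU(lottery) = 0.17·800^α + 0.83·0 = 0.17·800^α.
Setting u(336) equal to that: 336^α = 0.17·800^α ⇒ (336/800)^α = 0.17.
Taking logs: α·ln(336/800) = ln(0.17), so α = -1.771957 / -0.867501 ≈ 2.043.

α ≈ 2.043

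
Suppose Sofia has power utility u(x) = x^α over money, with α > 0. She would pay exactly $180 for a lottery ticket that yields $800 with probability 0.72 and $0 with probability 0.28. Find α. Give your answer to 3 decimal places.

EU(lottery) = 0.72·800^α + 0.28·0 = 0.72·800^α.
Equating: 180^α = 0.72·800^α, i.e. 0.2250^α = 0.72.
Taking logs: α·ln(180/800) = ln(0.72), so α = -0.328504 / -1.491655 ≈ 0.220.

α ≈ 0.220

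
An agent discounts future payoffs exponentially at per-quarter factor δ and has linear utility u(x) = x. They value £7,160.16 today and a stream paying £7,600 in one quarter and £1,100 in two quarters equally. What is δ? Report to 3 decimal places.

δ ≈ 0.840

Equating present values: 7160.16 = 7600δ + 1100δ².
That is, 1100δ² + 7600δ − 7160.16 = 0, a quadratic in δ.
By the quadratic formula (taking the positive root), δ = (−7600 + √89264704.00) / 2200 ≈ 0.840.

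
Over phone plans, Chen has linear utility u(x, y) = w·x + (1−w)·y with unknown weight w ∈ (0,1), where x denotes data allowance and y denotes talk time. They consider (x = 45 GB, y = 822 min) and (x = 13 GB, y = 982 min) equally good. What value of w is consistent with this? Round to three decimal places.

u(45,822) = u(13,982) means w·45 + (1−w)·822 = w·13 + (1−w)·982.
w·(45−13) = (1−w)·(982−822), i.e. w·32 = (1−w)·160.
The marginal rate of substitution is 160/32, so w = 160/(32+160) = 0.833.

w = 0.833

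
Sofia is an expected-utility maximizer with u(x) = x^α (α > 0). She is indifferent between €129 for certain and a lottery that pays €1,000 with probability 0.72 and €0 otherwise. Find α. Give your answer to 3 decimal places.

α ≈ 0.160

EU(lottery) = 0.72·1000^α + 0.28·0 = 0.72·1000^α.
Indifference: 129^α = 0.72·1000^α, so (129/1000)^α = 0.72.
Take logs: α = ln 0.72 / ln(129/1000) ≈ 0.16041.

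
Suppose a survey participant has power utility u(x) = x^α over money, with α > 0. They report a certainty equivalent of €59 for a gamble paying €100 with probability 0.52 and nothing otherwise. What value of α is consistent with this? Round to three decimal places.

α ≈ 1.239

Since u(0) = 0, the lottery's EU is 0.52·100^α.
Equating: 59^α = 0.52·100^α, i.e. 0.5900^α = 0.52.
Take logs: α = ln 0.52 / ln(59/100) ≈ 1.23936.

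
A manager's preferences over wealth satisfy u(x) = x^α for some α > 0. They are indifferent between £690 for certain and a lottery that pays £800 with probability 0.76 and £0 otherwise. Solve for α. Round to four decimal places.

Since u(0) = 0, the lottery's EU is 0.76·800^α.
Equating: 690^α = 0.76·800^α, i.e. 0.8625^α = 0.76.
Take logs: α = ln 0.76 / ln(690/800) ≈ 1.855304.

α ≈ 1.8553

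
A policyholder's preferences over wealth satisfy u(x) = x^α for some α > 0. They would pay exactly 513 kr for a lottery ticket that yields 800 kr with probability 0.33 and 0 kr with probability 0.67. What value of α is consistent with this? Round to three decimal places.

The lottery's expected utility is 0.33·u(800) + 0.67·u(0) = 0.33·800^α (since u(0) = 0 for α > 0).
Equating: 513^α = 0.33·800^α, i.e. 0.6412^α = 0.33.
Take logs: α = ln 0.33 / ln(513/800) ≈ 2.49510.

α ≈ 2.495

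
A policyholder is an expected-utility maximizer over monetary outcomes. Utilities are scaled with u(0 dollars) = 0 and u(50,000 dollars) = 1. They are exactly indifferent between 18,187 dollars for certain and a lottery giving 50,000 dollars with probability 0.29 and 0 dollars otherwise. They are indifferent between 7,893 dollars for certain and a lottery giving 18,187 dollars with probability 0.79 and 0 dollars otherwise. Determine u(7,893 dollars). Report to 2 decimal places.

First, u(18,187 dollars) = 0.29·u(50,000 dollars) + 0.71·u(0 dollars) = 0.29.
Then u(7,893 dollars) = 0.79·u(18,187 dollars) + 0.21·u(0 dollars) = 0.79·0.29 + 0.21·0.00 = 0.2291.

0.23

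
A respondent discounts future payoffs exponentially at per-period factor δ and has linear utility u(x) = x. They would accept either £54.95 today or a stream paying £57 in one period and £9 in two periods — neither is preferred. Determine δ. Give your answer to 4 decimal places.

δ ≈ 0.8500

The stream is worth 57δ + 9δ² today, so 57δ + 9δ² = 54.95.
Rearranged: 9δ² + 57δ − 54.95 = 0.
The positive root is δ = [−57 + √(57² + 4·9·54.95)] / (2·9) = (−57 + 72.299)/18 ≈ 0.8500.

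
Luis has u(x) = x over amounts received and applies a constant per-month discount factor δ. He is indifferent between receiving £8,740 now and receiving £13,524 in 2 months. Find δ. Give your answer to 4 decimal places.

δ ≈ 0.8039

Indifference means u(8740) = δ^2 · u(13524), so δ^2 = u(8740)/u(13524).
With u(x) = x: δ^2 = 8740/13524 = 0.64626.
So δ = 0.64626^(1/2) ≈ 0.8039.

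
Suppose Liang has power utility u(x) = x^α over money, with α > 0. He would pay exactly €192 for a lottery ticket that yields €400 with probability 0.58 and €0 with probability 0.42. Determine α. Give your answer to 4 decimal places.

EU(lottery) = 0.58·400^α + 0.42·0 = 0.58·400^α.
Setting u(192) equal to that: 192^α = 0.58·400^α ⇒ (192/400)^α = 0.58.
Take logs: α = ln 0.58 / ln(192/400) ≈ 0.742166.

α ≈ 0.7422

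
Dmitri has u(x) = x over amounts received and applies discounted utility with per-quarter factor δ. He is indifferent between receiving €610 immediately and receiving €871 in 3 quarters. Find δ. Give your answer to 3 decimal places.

Indifference means u(610) = δ^3 · u(871), so δ^3 = u(610)/u(871).
With u(x) = x: δ^3 = 610/871 = 0.70034.
So δ = 0.70034^(1/3) ≈ 0.888.

δ ≈ 0.888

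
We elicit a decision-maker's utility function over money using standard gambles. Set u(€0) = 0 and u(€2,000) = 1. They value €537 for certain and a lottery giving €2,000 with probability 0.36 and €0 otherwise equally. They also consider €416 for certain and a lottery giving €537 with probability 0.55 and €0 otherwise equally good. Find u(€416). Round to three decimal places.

0.198

The first gamble pins u(€537): it must equal 0.36·1 + 0.64·0 = 0.36.
The second indifference gives u(€416) = 0.55·u(€537) + 0.45·u(€0) = 0.55·0.36 + 0.45·0.00 = 0.1980.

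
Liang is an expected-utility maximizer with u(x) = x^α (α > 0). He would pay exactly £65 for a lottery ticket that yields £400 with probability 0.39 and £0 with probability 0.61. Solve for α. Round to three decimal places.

Since u(0) = 0, the lottery's EU is 0.39·400^α.
Equating: 65^α = 0.39·400^α, i.e. 0.1625^α = 0.39.
Take logs: α = ln 0.39 / ln(65/400) ≈ 0.51820.

α ≈ 0.518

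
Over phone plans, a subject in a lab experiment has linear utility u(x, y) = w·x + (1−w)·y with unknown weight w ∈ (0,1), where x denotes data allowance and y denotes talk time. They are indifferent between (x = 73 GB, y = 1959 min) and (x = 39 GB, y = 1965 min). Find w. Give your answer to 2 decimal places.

Equating utilities: w·73 + (1−w)·1959 = w·39 + (1−w)·1965.
w·(73−39) = (1−w)·(1965−1959), i.e. w·34 = (1−w)·6.
The marginal rate of substitution is 6/34, so w = 6/(34+6) = 0.15.

w = 0.15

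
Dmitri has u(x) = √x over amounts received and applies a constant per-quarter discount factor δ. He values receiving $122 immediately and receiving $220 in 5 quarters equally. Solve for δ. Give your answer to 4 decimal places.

The payoff in 5 quarters is discounted by δ^5, so u(122) = δ^5·u(220) and δ^5 = u(122)/u(220).
Since u(x) = √x, δ^5 = √(122/220) = 0.74468.
So δ = 0.74468^(1/5) ≈ 0.9427.

δ ≈ 0.9427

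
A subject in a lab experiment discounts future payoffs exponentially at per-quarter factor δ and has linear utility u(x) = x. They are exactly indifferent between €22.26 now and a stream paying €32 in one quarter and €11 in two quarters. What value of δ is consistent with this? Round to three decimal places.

δ ≈ 0.580

The stream is worth 32δ + 11δ² today, so 32δ + 11δ² = 22.26.
So 11δ² + 32δ − 22.26 = 0.
By the quadratic formula (taking the positive root), δ = (−32 + √2003.44) / 22 ≈ 0.580.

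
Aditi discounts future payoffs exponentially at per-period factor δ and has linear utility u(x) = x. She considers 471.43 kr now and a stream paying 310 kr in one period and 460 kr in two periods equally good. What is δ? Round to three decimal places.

δ ≈ 0.730

Present value of the stream is 310·δ + 460·δ². Indifference gives 310δ + 460δ² = 471.43.
So 460δ² + 310δ − 471.43 = 0.
By the quadratic formula (taking the positive root), δ = (−310 + √963531.20) / 920 ≈ 0.730.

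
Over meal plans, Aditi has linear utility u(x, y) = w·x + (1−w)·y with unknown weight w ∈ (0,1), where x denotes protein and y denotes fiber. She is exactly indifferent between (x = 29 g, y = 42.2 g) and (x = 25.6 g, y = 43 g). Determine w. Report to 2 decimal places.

w = 0.19

u(29,42.2) = u(25.6,43) means w·29 + (1−w)·42.2 = w·25.6 + (1−w)·43.
Rearranging, 3.4·w − 0.8·(1−w) = 0.
So w/(1−w) = 0.8/3.4 = 0.2353, giving w = 0.8/(3.4+0.8) = 0.19.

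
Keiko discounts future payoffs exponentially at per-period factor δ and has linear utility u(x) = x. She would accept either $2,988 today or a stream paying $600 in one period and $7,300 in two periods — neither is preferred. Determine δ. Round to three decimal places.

δ ≈ 0.600

Equating present values: 2988 = 600δ + 7300δ².
That is, 7300δ² + 600δ − 2988 = 0, a quadratic in δ.
δ = (−600 + √(600² + 4·7300·2988)) / (2·7300) = (−600 + √87609600.00) / 14600 ≈ 0.600.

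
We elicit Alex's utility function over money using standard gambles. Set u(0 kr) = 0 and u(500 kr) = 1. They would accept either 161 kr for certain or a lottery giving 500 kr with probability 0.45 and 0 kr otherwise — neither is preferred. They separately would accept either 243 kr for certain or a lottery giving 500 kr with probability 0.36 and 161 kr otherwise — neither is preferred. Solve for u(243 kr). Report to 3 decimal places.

From the first indifference, u(161 kr) = 0.45·u(500 kr) + 0.55·u(0 kr) = 0.45·1 + 0.55·0 = 0.45.
Then u(243 kr) = 0.36·u(500 kr) + 0.64·u(161 kr) = 0.36·1.00 + 0.64·0.45 = 0.6480.

0.648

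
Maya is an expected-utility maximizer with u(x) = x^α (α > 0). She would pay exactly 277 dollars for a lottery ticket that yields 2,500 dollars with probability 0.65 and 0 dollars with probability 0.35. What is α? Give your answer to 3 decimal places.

The lottery's expected utility is 0.65·u(2500) + 0.35·u(0) = 0.65·2500^α (since u(0) = 0 for α > 0).
Equating: 277^α = 0.65·2500^α, i.e. 0.1108^α = 0.65.
Take logs: α = ln 0.65 / ln(277/2500) ≈ 0.19581.

α ≈ 0.196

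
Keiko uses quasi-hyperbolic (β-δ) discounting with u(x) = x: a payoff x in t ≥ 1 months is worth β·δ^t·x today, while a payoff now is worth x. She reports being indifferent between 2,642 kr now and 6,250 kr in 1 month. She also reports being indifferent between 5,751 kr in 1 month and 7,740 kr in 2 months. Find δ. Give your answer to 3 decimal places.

From the later pair, β·δ^1·5751 = β·δ^2·7740; dividing through, δ = 5751/7740 = 0.74302.

δ ≈ 0.743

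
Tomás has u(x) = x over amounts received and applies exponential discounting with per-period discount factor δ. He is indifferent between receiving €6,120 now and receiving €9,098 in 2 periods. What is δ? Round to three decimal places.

δ ≈ 0.820

Indifference means u(6120) = δ^2 · u(9098), so δ^2 = u(6120)/u(9098).
With u(x) = x: δ^2 = 6120/9098 = 0.67268.
Hence δ = (0.67268)^(1/2) = 0.82017.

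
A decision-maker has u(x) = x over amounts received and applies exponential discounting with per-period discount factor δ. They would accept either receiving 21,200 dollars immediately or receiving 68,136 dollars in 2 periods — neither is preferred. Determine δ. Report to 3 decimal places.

The payoff in 2 periods is discounted by δ^2, so u(21200) = δ^2·u(68136) and δ^2 = u(21200)/u(68136).
With u(x) = x: δ^2 = 21200/68136 = 0.31114.
Taking the square root: δ = 0.31114^(1/2) ≈ 0.558.

δ ≈ 0.558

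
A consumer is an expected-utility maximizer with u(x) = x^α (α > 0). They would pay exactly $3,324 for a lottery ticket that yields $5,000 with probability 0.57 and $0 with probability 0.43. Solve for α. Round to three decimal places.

α ≈ 1.377

The lottery's expected utility is 0.57·u(5000) + 0.43·u(0) = 0.57·5000^α (since u(0) = 0 for α > 0).
Indifference: 3324^α = 0.57·5000^α, so (3324/5000)^α = 0.57.
α = ln(0.57) / ln(3324/5000) = -0.562119/-0.408269 ≈ 1.377.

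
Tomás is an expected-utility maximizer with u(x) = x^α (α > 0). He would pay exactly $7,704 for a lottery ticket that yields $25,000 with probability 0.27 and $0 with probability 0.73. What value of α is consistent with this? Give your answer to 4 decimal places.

α ≈ 1.1123

The lottery's expected utility is 0.27·u(25000) + 0.73·u(0) = 0.27·25000^α (since u(0) = 0 for α > 0).
Indifference: 7704^α = 0.27·25000^α, so (7704/25000)^α = 0.27.
Take logs: α = ln 0.27 / ln(7704/25000) ≈ 1.112304.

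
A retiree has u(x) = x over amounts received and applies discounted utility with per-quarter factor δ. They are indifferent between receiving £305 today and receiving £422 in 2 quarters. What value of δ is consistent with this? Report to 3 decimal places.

The payoff in 2 quarters is discounted by δ^2, so u(305) = δ^2·u(422) and δ^2 = u(305)/u(422).
With u(x) = x: δ^2 = 305/422 = 0.72275.
So δ = 0.72275^(1/2) ≈ 0.850.

δ ≈ 0.850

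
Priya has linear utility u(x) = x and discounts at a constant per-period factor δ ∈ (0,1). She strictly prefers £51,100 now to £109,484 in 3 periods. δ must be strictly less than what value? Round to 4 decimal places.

Under u(x) = x this choice says 51100 > δ^3·109484.
So δ^3 < 51100/109484 = 0.46673; taking the cube root of both positive sides preserves the inequality.
δ < 0.46673^(1/3) = 0.7757.

δ < 0.7757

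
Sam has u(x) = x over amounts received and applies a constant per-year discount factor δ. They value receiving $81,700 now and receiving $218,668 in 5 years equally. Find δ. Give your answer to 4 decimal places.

The payoff in 5 years is discounted by δ^5, so u(81700) = δ^5·u(218668) and δ^5 = u(81700)/u(218668).
With u(x) = x: δ^5 = 81700/218668 = 0.37363.
Hence δ = (0.37363)^(1/5) = 0.821273.

δ ≈ 0.8213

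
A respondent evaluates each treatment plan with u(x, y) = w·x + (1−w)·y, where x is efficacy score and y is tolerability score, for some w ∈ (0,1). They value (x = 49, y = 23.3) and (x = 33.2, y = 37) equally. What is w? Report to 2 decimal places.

u(49,23.3) = u(33.2,37) means w·49 + (1−w)·23.3 = w·33.2 + (1−w)·37.
w·(49−33.2) = (1−w)·(37−23.3), i.e. w·15.8 = (1−w)·13.7.
The marginal rate of substitution is 13.7/15.8, so w = 13.7/(15.8+13.7) = 0.46.

w = 0.46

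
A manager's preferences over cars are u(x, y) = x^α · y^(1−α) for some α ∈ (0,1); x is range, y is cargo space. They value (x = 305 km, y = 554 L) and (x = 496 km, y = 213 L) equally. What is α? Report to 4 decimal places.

α ≈ 0.6628

The Cobb–Douglas utilities coincide, so 305^α·554^(1−α) = 496^α·213^(1−α).
(305/496)^α = (213/554)^(1−α); take logs: α·ln(305/496) = (1−α)·ln(213/554), i.e. α·-0.4862642 = (1−α)·-0.9558725.
So α/(1−α) = (-0.9558725)/(-0.4862642) = 1.9657472, and α = 1.9657472/2.9657472 ≈ 0.6628.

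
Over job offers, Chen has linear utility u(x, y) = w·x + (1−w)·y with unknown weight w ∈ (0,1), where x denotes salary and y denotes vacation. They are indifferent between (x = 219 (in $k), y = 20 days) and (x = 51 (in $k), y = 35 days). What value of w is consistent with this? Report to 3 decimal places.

Equating utilities: w·219 + (1−w)·20 = w·51 + (1−w)·35.
Collecting terms: w·168 = (1−w)·15.
Hence w = 15/(168+15) = 15/183 = 0.082.

w = 0.082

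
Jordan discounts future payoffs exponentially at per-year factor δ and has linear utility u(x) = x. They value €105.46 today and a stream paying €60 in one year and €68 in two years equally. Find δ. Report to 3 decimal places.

Equating present values: 105.46 = 60δ + 68δ².
Rearranged: 68δ² + 60δ − 105.46 = 0.
The positive root is δ = [−60 + √(60² + 4·68·105.46)] / (2·68) = (−60 + 179.681)/136 ≈ 0.880.

δ ≈ 0.880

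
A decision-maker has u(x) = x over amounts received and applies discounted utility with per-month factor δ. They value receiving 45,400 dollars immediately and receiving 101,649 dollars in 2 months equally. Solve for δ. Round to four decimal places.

δ ≈ 0.6683

Equating discounted utilities: u(45400) = δ^2·u(101649) ⇒ δ^2 = u(45400)/u(101649).
With u(x) = x: δ^2 = 45400/101649 = 0.44663.
So δ = 0.44663^(1/2) ≈ 0.6683.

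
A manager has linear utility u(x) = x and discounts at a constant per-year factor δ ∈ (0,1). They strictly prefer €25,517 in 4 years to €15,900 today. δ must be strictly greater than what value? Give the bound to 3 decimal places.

δ > 0.888

Comparing present values: 15900 < δ^4·25517.
So δ^4 > 15900/25517 = 0.62311; taking the 4th root of both positive sides preserves the inequality.
δ > (15900/25517)^(1/4) ≈ 0.888.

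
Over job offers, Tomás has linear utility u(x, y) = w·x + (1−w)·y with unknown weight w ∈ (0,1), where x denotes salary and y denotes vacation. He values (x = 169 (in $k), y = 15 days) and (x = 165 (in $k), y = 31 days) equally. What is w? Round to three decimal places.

w = 0.800

u(169,15) = u(165,31) means w·169 + (1−w)·15 = w·165 + (1−w)·31.
Rearranging, 4·w − 16·(1−w) = 0.
Hence w = 16/(4+16) = 16/20 = 0.800.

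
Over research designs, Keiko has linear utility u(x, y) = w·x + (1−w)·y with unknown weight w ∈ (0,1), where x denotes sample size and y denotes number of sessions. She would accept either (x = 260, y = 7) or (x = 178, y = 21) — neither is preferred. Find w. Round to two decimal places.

w = 0.15

Indifference: w·260 + (1−w)·7 = w·178 + (1−w)·21.
w·(260−178) = (1−w)·(21−7), i.e. w·82 = (1−w)·14.
So w/(1−w) = 14/82 = 0.1707, giving w = 14/(82+14) = 0.15.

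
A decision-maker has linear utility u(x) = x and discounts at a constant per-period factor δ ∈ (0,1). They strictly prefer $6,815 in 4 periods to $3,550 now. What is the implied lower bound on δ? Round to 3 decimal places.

δ > 0.850

The preference means 3550 < δ^4·6815.
Dividing by 6815: δ^4 > 0.52091. Both sides are positive, so the 4th root keeps the direction.
δ > 0.52091^(1/4) = 0.850.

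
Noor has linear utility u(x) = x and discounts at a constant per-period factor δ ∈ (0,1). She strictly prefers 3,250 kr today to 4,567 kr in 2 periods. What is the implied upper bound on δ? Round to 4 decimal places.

Under u(x) = x this choice says 3250 > δ^2·4567.
Dividing by 4567: δ^2 < 0.71163. Both sides are positive, so the square root keeps the direction.
δ < 0.71163^(1/2) = 0.8436.

δ < 0.8436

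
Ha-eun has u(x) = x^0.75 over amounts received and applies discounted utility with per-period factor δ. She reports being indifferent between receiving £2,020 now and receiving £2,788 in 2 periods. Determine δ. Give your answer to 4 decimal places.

δ ≈ 0.8862

Indifference means u(2020) = δ^2 · u(2788), so δ^2 = u(2020)/u(2788).
Since u(x) = x^0.75, δ^2 = (2020/2788)^0.75 = 0.72453^0.75 = 0.78532.
Taking the square root: δ = 0.78532^(1/2) ≈ 0.8862.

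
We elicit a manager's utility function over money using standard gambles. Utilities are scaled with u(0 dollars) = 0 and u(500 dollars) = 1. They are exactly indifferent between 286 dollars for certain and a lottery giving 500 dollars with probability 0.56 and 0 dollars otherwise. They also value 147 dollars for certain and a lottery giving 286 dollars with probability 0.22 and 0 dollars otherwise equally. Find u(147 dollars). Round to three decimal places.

0.123

From the first indifference, u(286 dollars) = 0.56·u(500 dollars) + 0.44·u(0 dollars) = 0.56·1 + 0.44·0 = 0.56.
Then u(147 dollars) = 0.22·u(286 dollars) + 0.78·u(0 dollars) = 0.22·0.56 + 0.78·0.00 = 0.1232.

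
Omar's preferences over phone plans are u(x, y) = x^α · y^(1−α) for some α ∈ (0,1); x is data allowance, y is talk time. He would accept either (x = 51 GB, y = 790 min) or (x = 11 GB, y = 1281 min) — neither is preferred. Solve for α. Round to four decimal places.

Set the two utilities equal: 51^α·790^(1−α) = 11^α·1281^(1−α).
(51/11)^α = (1281/790)^(1−α); take logs: α·ln(51/11) = (1−α)·ln(1281/790), i.e. α·1.5339304 = (1−α)·0.4833634.
Thus α·(2.0172938) = 0.4833634, so α = 0.4833634/2.0172938 ≈ 0.2396.

α ≈ 0.2396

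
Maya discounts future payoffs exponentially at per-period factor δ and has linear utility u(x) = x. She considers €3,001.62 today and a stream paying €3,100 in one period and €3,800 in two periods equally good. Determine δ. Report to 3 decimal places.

The stream is worth 3100δ + 3800δ² today, so 3100δ + 3800δ² = 3001.62.
So 3800δ² + 3100δ − 3001.62 = 0.
By the quadratic formula (taking the positive root), δ = (−3100 + √55234624.00) / 7600 ≈ 0.570.

δ ≈ 0.570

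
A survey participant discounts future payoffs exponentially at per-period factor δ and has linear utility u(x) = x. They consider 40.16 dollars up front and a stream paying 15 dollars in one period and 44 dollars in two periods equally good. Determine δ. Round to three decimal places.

Present value of the stream is 15·δ + 44·δ². Indifference gives 15δ + 44δ² = 40.16.
So 44δ² + 15δ − 40.16 = 0.
By the quadratic formula (taking the positive root), δ = (−15 + √7293.16) / 88 ≈ 0.800.

δ ≈ 0.800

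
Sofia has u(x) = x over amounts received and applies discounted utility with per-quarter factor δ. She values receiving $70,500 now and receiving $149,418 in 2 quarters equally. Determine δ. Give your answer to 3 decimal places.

δ ≈ 0.687

The payoff in 2 quarters is discounted by δ^2, so u(70500) = δ^2·u(149418) and δ^2 = u(70500)/u(149418).
With u(x) = x: δ^2 = 70500/149418 = 0.47183.
Taking the square root: δ = 0.47183^(1/2) ≈ 0.687.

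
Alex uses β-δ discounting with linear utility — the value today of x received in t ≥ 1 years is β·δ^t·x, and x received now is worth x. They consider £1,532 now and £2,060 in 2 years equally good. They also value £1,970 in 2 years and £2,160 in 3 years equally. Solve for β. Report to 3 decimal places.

β ≈ 0.894

Both payoffs in the second observation are in the future, so β drops out: δ^2·1970 = δ^3·2160 ⇒ δ = 1970/2160 = 0.91204.
Now use the now-vs-future pair: 1532 = β·δ^2·2060 gives β = 1532/(0.83181·2060) ≈ 0.894.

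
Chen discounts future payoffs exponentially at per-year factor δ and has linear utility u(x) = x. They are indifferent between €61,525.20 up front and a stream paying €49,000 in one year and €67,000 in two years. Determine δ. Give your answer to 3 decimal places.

The stream is worth 49000δ + 67000δ² today, so 49000δ + 67000δ² = 61525.20.
So 67000δ² + 49000δ − 61525.20 = 0.
δ = (−49000 + √(49000² + 4·67000·61525.20)) / (2·67000) = (−49000 + √18889753600.00) / 134000 ≈ 0.660.

δ ≈ 0.660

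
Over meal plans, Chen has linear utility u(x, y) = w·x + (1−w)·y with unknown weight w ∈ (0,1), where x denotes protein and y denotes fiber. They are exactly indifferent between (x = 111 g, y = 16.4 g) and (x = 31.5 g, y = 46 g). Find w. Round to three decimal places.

Equating utilities: w·111 + (1−w)·16.4 = w·31.5 + (1−w)·46.
w·(111−31.5) = (1−w)·(46−16.4), i.e. w·79.5 = (1−w)·29.6.
So w/(1−w) = 29.6/79.5 = 0.3723, giving w = 29.6/(79.5+29.6) = 0.271.

w = 0.271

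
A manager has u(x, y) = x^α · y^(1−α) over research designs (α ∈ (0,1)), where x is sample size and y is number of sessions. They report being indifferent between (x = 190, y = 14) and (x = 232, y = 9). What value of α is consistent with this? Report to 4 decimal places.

Set the two utilities equal: 190^α·14^(1−α) = 232^α·9^(1−α).
Rearrange to (190/232)^α = (9/14)^(1−α) and take logs: α·-0.1997133 = (1−α)·-0.4418328.
With A = -0.1997133 and B = -0.4418328: α·A = (1−α)·B, so α = B/(A+B) = -0.4418328/-0.6415461 ≈ 0.6887.

α ≈ 0.6887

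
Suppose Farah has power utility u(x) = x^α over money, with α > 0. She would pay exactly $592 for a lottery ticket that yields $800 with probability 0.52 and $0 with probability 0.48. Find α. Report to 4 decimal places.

The lottery's expected utility is 0.52·u(800) + 0.48·u(0) = 0.52·800^α (since u(0) = 0 for α > 0).
Indifference: 592^α = 0.52·800^α, so (592/800)^α = 0.52.
Take logs: α = ln 0.52 / ln(592/800) ≈ 2.171755.

α ≈ 2.1718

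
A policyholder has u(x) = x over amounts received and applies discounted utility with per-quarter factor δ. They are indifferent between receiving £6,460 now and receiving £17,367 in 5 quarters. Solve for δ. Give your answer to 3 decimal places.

δ ≈ 0.821

Indifference means u(6460) = δ^5 · u(17367), so δ^5 = u(6460)/u(17367).
With u(x) = x: δ^5 = 6460/17367 = 0.37197.
Taking the 5th root: δ = 0.37197^(1/5) ≈ 0.821.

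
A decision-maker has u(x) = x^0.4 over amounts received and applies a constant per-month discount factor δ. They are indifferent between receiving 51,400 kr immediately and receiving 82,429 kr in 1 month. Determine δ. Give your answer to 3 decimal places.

δ ≈ 0.828

Equating discounted utilities: u(51400) = δ·u(82429) ⇒ δ = u(51400)/u(82429).
With u(x) = x^0.4: δ = 51400^0.4/82429^0.4 = (51400/82429)^0.4 = 0.82785.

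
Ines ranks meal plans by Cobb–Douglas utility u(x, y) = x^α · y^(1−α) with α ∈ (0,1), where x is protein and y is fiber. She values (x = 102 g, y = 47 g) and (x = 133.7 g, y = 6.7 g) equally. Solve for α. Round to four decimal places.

α ≈ 0.8780

Set the two utilities equal: 102^α·47^(1−α) = 133.7^α·6.7^(1−α).
Taking logs: α·ln 102 + (1−α)·ln 47 = α·ln 133.7 + (1−α)·ln 6.7, i.e. α·-0.2706257 = (1−α)·-1.9480401.
Thus α·(-2.2186658) = -1.9480401, so α = -1.9480401/-2.2186658 ≈ 0.8780.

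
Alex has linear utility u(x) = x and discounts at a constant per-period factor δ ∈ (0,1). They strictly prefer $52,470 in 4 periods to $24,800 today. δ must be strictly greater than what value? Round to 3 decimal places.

δ > 0.829

Comparing present values: 24800 < δ^4·52470.
So δ^4 > 24800/52470 = 0.47265; taking the 4th root of both positive sides preserves the inequality.
δ > (24800/52470)^(1/4) ≈ 0.829.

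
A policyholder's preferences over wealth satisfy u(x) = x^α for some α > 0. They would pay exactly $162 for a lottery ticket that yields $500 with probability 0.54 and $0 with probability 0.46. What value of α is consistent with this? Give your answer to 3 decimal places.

α ≈ 0.547

Since u(0) = 0, the lottery's EU is 0.54·500^α.
Setting u(162) equal to that: 162^α = 0.54·500^α ⇒ (162/500)^α = 0.54.
α = ln(0.54) / ln(162/500) = -0.616186/-1.127012 ≈ 0.547.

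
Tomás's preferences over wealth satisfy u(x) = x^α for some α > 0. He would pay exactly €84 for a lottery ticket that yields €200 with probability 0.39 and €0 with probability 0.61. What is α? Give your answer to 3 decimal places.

α ≈ 1.085

Since u(0) = 0, the lottery's EU is 0.39·200^α.
Setting u(84) equal to that: 84^α = 0.39·200^α ⇒ (84/200)^α = 0.39.
Take logs: α = ln 0.39 / ln(84/200) ≈ 1.08543.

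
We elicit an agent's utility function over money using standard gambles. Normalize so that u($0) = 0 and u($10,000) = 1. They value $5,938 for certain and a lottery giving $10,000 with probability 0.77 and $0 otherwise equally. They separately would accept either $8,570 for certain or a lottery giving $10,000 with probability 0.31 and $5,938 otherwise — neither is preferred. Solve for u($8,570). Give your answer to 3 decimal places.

The first gamble pins u($5,938): it must equal 0.77·1 + 0.23·0 = 0.77.
Then u($8,570) = 0.31·u($10,000) + 0.69·u($5,938) = 0.31·1.00 + 0.69·0.77 = 0.8413.

0.841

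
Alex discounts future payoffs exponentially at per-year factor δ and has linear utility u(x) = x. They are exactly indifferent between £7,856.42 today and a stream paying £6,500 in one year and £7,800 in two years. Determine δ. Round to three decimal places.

δ ≈ 0.670

The stream is worth 6500δ + 7800δ² today, so 6500δ + 7800δ² = 7856.42.
So 7800δ² + 6500δ − 7856.42 = 0.
By the quadratic formula (taking the positive root), δ = (−6500 + √287370304.00) / 15600 ≈ 0.670.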